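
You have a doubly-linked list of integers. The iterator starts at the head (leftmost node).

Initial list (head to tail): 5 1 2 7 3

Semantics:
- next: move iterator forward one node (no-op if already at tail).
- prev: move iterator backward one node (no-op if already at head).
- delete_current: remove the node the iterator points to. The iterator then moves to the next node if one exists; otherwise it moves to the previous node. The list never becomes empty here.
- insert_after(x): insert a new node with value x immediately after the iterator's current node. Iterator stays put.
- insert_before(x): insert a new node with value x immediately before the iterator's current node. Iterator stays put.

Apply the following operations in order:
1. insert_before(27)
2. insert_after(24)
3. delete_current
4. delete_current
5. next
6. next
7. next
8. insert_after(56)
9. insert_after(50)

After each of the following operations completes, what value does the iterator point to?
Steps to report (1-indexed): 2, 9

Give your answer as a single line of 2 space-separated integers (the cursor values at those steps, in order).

Answer: 5 3

Derivation:
After 1 (insert_before(27)): list=[27, 5, 1, 2, 7, 3] cursor@5
After 2 (insert_after(24)): list=[27, 5, 24, 1, 2, 7, 3] cursor@5
After 3 (delete_current): list=[27, 24, 1, 2, 7, 3] cursor@24
After 4 (delete_current): list=[27, 1, 2, 7, 3] cursor@1
After 5 (next): list=[27, 1, 2, 7, 3] cursor@2
After 6 (next): list=[27, 1, 2, 7, 3] cursor@7
After 7 (next): list=[27, 1, 2, 7, 3] cursor@3
After 8 (insert_after(56)): list=[27, 1, 2, 7, 3, 56] cursor@3
After 9 (insert_after(50)): list=[27, 1, 2, 7, 3, 50, 56] cursor@3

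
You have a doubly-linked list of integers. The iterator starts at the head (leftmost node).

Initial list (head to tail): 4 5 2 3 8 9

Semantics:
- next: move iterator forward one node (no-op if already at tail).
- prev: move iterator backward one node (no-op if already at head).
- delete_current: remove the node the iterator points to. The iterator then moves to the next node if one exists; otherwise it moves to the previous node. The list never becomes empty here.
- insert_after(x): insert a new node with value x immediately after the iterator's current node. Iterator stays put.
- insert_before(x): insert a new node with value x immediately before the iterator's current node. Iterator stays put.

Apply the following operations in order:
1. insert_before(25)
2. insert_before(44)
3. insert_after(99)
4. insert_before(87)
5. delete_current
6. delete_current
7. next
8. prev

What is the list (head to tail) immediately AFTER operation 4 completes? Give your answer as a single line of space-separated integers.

Answer: 25 44 87 4 99 5 2 3 8 9

Derivation:
After 1 (insert_before(25)): list=[25, 4, 5, 2, 3, 8, 9] cursor@4
After 2 (insert_before(44)): list=[25, 44, 4, 5, 2, 3, 8, 9] cursor@4
After 3 (insert_after(99)): list=[25, 44, 4, 99, 5, 2, 3, 8, 9] cursor@4
After 4 (insert_before(87)): list=[25, 44, 87, 4, 99, 5, 2, 3, 8, 9] cursor@4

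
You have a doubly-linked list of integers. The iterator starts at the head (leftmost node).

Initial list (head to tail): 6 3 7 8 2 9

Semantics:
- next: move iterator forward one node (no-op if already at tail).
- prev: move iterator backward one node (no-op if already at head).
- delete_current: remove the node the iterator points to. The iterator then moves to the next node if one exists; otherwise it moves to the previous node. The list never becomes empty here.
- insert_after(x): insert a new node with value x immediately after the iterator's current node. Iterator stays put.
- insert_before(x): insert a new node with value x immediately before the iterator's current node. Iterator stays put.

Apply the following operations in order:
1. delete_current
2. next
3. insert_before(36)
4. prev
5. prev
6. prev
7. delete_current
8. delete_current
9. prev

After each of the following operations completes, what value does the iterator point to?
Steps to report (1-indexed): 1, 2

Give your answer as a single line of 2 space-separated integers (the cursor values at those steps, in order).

Answer: 3 7

Derivation:
After 1 (delete_current): list=[3, 7, 8, 2, 9] cursor@3
After 2 (next): list=[3, 7, 8, 2, 9] cursor@7
After 3 (insert_before(36)): list=[3, 36, 7, 8, 2, 9] cursor@7
After 4 (prev): list=[3, 36, 7, 8, 2, 9] cursor@36
After 5 (prev): list=[3, 36, 7, 8, 2, 9] cursor@3
After 6 (prev): list=[3, 36, 7, 8, 2, 9] cursor@3
After 7 (delete_current): list=[36, 7, 8, 2, 9] cursor@36
After 8 (delete_current): list=[7, 8, 2, 9] cursor@7
After 9 (prev): list=[7, 8, 2, 9] cursor@7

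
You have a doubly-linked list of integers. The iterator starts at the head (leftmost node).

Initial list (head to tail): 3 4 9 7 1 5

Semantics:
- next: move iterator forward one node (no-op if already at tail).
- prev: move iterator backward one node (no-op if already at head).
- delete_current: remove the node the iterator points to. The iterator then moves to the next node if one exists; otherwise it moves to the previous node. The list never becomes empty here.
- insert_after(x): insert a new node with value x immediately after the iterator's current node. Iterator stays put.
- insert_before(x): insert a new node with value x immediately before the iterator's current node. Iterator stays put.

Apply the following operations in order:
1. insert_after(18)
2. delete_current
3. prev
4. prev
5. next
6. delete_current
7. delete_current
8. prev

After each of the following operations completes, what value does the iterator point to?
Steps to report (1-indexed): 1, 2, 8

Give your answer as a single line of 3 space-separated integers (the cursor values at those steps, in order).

Answer: 3 18 18

Derivation:
After 1 (insert_after(18)): list=[3, 18, 4, 9, 7, 1, 5] cursor@3
After 2 (delete_current): list=[18, 4, 9, 7, 1, 5] cursor@18
After 3 (prev): list=[18, 4, 9, 7, 1, 5] cursor@18
After 4 (prev): list=[18, 4, 9, 7, 1, 5] cursor@18
After 5 (next): list=[18, 4, 9, 7, 1, 5] cursor@4
After 6 (delete_current): list=[18, 9, 7, 1, 5] cursor@9
After 7 (delete_current): list=[18, 7, 1, 5] cursor@7
After 8 (prev): list=[18, 7, 1, 5] cursor@18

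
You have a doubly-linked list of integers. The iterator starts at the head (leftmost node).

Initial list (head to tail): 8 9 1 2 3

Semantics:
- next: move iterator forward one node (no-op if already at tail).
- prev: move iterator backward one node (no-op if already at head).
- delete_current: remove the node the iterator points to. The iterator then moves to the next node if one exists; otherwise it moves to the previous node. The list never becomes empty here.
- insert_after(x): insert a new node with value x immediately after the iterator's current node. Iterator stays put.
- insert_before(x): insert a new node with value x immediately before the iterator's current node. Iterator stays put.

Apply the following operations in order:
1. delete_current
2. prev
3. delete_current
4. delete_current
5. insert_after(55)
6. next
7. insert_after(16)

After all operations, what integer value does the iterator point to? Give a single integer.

After 1 (delete_current): list=[9, 1, 2, 3] cursor@9
After 2 (prev): list=[9, 1, 2, 3] cursor@9
After 3 (delete_current): list=[1, 2, 3] cursor@1
After 4 (delete_current): list=[2, 3] cursor@2
After 5 (insert_after(55)): list=[2, 55, 3] cursor@2
After 6 (next): list=[2, 55, 3] cursor@55
After 7 (insert_after(16)): list=[2, 55, 16, 3] cursor@55

Answer: 55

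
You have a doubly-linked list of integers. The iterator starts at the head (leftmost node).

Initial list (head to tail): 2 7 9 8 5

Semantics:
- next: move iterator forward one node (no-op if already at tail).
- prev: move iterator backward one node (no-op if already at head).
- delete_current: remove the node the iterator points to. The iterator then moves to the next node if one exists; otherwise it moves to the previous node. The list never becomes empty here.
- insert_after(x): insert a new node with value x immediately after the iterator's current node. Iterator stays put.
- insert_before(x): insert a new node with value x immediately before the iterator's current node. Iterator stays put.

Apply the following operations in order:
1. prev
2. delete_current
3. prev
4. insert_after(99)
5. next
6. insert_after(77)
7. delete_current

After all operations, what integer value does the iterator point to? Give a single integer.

After 1 (prev): list=[2, 7, 9, 8, 5] cursor@2
After 2 (delete_current): list=[7, 9, 8, 5] cursor@7
After 3 (prev): list=[7, 9, 8, 5] cursor@7
After 4 (insert_after(99)): list=[7, 99, 9, 8, 5] cursor@7
After 5 (next): list=[7, 99, 9, 8, 5] cursor@99
After 6 (insert_after(77)): list=[7, 99, 77, 9, 8, 5] cursor@99
After 7 (delete_current): list=[7, 77, 9, 8, 5] cursor@77

Answer: 77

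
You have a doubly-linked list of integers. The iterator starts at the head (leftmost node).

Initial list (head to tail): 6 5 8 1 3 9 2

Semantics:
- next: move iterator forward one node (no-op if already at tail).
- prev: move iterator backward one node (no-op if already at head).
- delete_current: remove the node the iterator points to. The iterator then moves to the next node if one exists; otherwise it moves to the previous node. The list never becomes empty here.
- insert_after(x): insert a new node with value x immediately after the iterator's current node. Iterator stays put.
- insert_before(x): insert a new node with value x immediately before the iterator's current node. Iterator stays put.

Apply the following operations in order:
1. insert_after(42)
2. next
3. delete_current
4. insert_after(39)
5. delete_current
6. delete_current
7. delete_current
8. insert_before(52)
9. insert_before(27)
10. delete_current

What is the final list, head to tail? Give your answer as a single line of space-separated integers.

Answer: 6 52 27 3 9 2

Derivation:
After 1 (insert_after(42)): list=[6, 42, 5, 8, 1, 3, 9, 2] cursor@6
After 2 (next): list=[6, 42, 5, 8, 1, 3, 9, 2] cursor@42
After 3 (delete_current): list=[6, 5, 8, 1, 3, 9, 2] cursor@5
After 4 (insert_after(39)): list=[6, 5, 39, 8, 1, 3, 9, 2] cursor@5
After 5 (delete_current): list=[6, 39, 8, 1, 3, 9, 2] cursor@39
After 6 (delete_current): list=[6, 8, 1, 3, 9, 2] cursor@8
After 7 (delete_current): list=[6, 1, 3, 9, 2] cursor@1
After 8 (insert_before(52)): list=[6, 52, 1, 3, 9, 2] cursor@1
After 9 (insert_before(27)): list=[6, 52, 27, 1, 3, 9, 2] cursor@1
After 10 (delete_current): list=[6, 52, 27, 3, 9, 2] cursor@3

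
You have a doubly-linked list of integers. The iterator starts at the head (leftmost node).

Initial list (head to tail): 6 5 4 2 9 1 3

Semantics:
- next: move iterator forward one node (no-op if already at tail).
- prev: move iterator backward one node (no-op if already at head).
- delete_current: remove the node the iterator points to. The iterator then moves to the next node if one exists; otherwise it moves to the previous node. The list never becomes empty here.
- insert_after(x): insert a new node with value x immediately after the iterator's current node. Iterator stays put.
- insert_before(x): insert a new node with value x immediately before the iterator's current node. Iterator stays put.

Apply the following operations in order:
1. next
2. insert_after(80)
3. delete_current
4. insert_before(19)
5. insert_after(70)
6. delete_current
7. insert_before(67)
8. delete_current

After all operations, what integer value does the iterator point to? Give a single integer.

Answer: 4

Derivation:
After 1 (next): list=[6, 5, 4, 2, 9, 1, 3] cursor@5
After 2 (insert_after(80)): list=[6, 5, 80, 4, 2, 9, 1, 3] cursor@5
After 3 (delete_current): list=[6, 80, 4, 2, 9, 1, 3] cursor@80
After 4 (insert_before(19)): list=[6, 19, 80, 4, 2, 9, 1, 3] cursor@80
After 5 (insert_after(70)): list=[6, 19, 80, 70, 4, 2, 9, 1, 3] cursor@80
After 6 (delete_current): list=[6, 19, 70, 4, 2, 9, 1, 3] cursor@70
After 7 (insert_before(67)): list=[6, 19, 67, 70, 4, 2, 9, 1, 3] cursor@70
After 8 (delete_current): list=[6, 19, 67, 4, 2, 9, 1, 3] cursor@4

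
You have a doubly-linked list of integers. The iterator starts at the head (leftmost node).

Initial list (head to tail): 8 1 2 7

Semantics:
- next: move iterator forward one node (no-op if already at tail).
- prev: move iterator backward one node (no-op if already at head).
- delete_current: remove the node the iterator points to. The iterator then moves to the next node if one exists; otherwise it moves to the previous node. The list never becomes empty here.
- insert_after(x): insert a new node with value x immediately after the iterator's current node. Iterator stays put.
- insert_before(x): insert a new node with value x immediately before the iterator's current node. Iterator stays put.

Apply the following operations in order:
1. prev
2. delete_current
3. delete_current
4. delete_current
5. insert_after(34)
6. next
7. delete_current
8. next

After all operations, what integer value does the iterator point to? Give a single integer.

After 1 (prev): list=[8, 1, 2, 7] cursor@8
After 2 (delete_current): list=[1, 2, 7] cursor@1
After 3 (delete_current): list=[2, 7] cursor@2
After 4 (delete_current): list=[7] cursor@7
After 5 (insert_after(34)): list=[7, 34] cursor@7
After 6 (next): list=[7, 34] cursor@34
After 7 (delete_current): list=[7] cursor@7
After 8 (next): list=[7] cursor@7

Answer: 7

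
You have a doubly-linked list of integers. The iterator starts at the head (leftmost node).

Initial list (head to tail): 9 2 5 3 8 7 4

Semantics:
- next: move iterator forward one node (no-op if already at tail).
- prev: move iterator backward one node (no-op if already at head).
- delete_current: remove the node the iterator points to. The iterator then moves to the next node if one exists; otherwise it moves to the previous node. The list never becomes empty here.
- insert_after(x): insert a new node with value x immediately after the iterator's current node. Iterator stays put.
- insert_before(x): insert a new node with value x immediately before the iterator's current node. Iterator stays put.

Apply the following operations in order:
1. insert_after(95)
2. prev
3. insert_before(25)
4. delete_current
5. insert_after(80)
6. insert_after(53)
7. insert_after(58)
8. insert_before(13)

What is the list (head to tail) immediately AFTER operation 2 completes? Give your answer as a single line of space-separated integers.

After 1 (insert_after(95)): list=[9, 95, 2, 5, 3, 8, 7, 4] cursor@9
After 2 (prev): list=[9, 95, 2, 5, 3, 8, 7, 4] cursor@9

Answer: 9 95 2 5 3 8 7 4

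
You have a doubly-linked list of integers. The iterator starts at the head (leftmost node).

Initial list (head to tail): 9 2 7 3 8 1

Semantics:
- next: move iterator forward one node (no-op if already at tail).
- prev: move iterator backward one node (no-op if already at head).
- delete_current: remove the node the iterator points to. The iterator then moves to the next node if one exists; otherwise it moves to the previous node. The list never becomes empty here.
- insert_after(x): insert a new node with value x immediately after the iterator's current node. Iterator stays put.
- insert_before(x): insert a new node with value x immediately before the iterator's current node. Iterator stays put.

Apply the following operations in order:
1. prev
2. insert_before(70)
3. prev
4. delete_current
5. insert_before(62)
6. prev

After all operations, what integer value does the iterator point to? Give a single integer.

Answer: 62

Derivation:
After 1 (prev): list=[9, 2, 7, 3, 8, 1] cursor@9
After 2 (insert_before(70)): list=[70, 9, 2, 7, 3, 8, 1] cursor@9
After 3 (prev): list=[70, 9, 2, 7, 3, 8, 1] cursor@70
After 4 (delete_current): list=[9, 2, 7, 3, 8, 1] cursor@9
After 5 (insert_before(62)): list=[62, 9, 2, 7, 3, 8, 1] cursor@9
After 6 (prev): list=[62, 9, 2, 7, 3, 8, 1] cursor@62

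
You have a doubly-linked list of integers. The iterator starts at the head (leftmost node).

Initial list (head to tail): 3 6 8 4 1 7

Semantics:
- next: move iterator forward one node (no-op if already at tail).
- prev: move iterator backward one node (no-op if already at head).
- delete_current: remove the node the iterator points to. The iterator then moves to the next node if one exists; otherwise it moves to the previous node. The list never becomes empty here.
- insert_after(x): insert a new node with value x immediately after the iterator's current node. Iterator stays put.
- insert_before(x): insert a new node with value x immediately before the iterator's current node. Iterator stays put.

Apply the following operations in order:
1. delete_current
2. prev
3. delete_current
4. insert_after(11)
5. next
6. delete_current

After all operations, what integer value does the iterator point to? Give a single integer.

Answer: 4

Derivation:
After 1 (delete_current): list=[6, 8, 4, 1, 7] cursor@6
After 2 (prev): list=[6, 8, 4, 1, 7] cursor@6
After 3 (delete_current): list=[8, 4, 1, 7] cursor@8
After 4 (insert_after(11)): list=[8, 11, 4, 1, 7] cursor@8
After 5 (next): list=[8, 11, 4, 1, 7] cursor@11
After 6 (delete_current): list=[8, 4, 1, 7] cursor@4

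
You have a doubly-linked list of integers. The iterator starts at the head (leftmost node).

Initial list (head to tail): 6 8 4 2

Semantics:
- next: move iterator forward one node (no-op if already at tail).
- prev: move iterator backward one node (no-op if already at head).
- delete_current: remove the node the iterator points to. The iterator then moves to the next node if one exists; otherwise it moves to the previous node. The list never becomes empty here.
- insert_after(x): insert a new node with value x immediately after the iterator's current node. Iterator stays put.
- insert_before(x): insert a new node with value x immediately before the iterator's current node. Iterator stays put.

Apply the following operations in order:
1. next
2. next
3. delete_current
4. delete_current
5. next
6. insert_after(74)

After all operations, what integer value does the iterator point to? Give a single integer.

Answer: 8

Derivation:
After 1 (next): list=[6, 8, 4, 2] cursor@8
After 2 (next): list=[6, 8, 4, 2] cursor@4
After 3 (delete_current): list=[6, 8, 2] cursor@2
After 4 (delete_current): list=[6, 8] cursor@8
After 5 (next): list=[6, 8] cursor@8
After 6 (insert_after(74)): list=[6, 8, 74] cursor@8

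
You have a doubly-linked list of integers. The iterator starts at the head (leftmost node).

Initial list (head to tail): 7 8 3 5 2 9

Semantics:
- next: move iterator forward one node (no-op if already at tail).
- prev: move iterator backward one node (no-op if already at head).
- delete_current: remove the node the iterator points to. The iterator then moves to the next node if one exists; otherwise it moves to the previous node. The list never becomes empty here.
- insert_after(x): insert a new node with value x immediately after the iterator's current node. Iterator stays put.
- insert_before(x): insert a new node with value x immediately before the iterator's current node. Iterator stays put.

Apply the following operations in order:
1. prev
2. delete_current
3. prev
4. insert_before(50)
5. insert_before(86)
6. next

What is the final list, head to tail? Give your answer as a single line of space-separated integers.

Answer: 50 86 8 3 5 2 9

Derivation:
After 1 (prev): list=[7, 8, 3, 5, 2, 9] cursor@7
After 2 (delete_current): list=[8, 3, 5, 2, 9] cursor@8
After 3 (prev): list=[8, 3, 5, 2, 9] cursor@8
After 4 (insert_before(50)): list=[50, 8, 3, 5, 2, 9] cursor@8
After 5 (insert_before(86)): list=[50, 86, 8, 3, 5, 2, 9] cursor@8
After 6 (next): list=[50, 86, 8, 3, 5, 2, 9] cursor@3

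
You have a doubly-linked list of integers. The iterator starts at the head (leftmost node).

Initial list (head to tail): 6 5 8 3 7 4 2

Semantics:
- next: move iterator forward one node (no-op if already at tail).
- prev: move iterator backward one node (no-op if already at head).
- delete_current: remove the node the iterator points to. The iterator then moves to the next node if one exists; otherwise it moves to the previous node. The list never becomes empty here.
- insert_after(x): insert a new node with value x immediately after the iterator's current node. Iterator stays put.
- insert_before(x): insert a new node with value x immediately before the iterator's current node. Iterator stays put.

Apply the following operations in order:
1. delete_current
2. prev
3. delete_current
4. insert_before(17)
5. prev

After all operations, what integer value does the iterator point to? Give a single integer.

After 1 (delete_current): list=[5, 8, 3, 7, 4, 2] cursor@5
After 2 (prev): list=[5, 8, 3, 7, 4, 2] cursor@5
After 3 (delete_current): list=[8, 3, 7, 4, 2] cursor@8
After 4 (insert_before(17)): list=[17, 8, 3, 7, 4, 2] cursor@8
After 5 (prev): list=[17, 8, 3, 7, 4, 2] cursor@17

Answer: 17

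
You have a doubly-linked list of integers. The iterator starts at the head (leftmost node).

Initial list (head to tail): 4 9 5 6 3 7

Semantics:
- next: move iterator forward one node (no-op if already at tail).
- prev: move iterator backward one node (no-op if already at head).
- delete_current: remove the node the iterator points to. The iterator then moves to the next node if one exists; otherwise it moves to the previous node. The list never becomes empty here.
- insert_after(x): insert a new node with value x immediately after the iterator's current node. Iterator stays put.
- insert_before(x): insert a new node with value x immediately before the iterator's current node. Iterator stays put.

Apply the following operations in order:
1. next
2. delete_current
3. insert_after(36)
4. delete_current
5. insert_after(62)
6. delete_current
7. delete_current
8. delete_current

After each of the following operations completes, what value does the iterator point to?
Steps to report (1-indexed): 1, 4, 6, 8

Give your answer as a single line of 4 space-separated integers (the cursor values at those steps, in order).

Answer: 9 36 62 3

Derivation:
After 1 (next): list=[4, 9, 5, 6, 3, 7] cursor@9
After 2 (delete_current): list=[4, 5, 6, 3, 7] cursor@5
After 3 (insert_after(36)): list=[4, 5, 36, 6, 3, 7] cursor@5
After 4 (delete_current): list=[4, 36, 6, 3, 7] cursor@36
After 5 (insert_after(62)): list=[4, 36, 62, 6, 3, 7] cursor@36
After 6 (delete_current): list=[4, 62, 6, 3, 7] cursor@62
After 7 (delete_current): list=[4, 6, 3, 7] cursor@6
After 8 (delete_current): list=[4, 3, 7] cursor@3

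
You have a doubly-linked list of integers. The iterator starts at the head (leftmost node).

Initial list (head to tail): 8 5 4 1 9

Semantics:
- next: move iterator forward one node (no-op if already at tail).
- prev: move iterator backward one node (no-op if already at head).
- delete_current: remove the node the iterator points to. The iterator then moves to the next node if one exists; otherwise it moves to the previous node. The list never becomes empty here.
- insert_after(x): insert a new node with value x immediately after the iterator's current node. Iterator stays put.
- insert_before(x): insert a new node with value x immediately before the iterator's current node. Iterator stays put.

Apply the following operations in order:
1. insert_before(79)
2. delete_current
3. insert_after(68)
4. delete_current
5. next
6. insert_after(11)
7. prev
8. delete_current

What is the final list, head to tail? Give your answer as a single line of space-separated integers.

After 1 (insert_before(79)): list=[79, 8, 5, 4, 1, 9] cursor@8
After 2 (delete_current): list=[79, 5, 4, 1, 9] cursor@5
After 3 (insert_after(68)): list=[79, 5, 68, 4, 1, 9] cursor@5
After 4 (delete_current): list=[79, 68, 4, 1, 9] cursor@68
After 5 (next): list=[79, 68, 4, 1, 9] cursor@4
After 6 (insert_after(11)): list=[79, 68, 4, 11, 1, 9] cursor@4
After 7 (prev): list=[79, 68, 4, 11, 1, 9] cursor@68
After 8 (delete_current): list=[79, 4, 11, 1, 9] cursor@4

Answer: 79 4 11 1 9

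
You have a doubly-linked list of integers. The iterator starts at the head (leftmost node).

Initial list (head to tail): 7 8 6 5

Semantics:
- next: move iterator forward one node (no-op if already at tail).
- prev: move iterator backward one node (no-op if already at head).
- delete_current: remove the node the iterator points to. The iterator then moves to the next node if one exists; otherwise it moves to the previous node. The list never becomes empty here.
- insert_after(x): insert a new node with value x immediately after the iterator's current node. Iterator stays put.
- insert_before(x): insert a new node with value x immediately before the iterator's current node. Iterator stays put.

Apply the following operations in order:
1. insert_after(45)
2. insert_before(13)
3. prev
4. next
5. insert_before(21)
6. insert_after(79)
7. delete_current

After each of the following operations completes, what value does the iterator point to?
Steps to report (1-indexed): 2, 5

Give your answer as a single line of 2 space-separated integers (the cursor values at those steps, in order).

Answer: 7 7

Derivation:
After 1 (insert_after(45)): list=[7, 45, 8, 6, 5] cursor@7
After 2 (insert_before(13)): list=[13, 7, 45, 8, 6, 5] cursor@7
After 3 (prev): list=[13, 7, 45, 8, 6, 5] cursor@13
After 4 (next): list=[13, 7, 45, 8, 6, 5] cursor@7
After 5 (insert_before(21)): list=[13, 21, 7, 45, 8, 6, 5] cursor@7
After 6 (insert_after(79)): list=[13, 21, 7, 79, 45, 8, 6, 5] cursor@7
After 7 (delete_current): list=[13, 21, 79, 45, 8, 6, 5] cursor@79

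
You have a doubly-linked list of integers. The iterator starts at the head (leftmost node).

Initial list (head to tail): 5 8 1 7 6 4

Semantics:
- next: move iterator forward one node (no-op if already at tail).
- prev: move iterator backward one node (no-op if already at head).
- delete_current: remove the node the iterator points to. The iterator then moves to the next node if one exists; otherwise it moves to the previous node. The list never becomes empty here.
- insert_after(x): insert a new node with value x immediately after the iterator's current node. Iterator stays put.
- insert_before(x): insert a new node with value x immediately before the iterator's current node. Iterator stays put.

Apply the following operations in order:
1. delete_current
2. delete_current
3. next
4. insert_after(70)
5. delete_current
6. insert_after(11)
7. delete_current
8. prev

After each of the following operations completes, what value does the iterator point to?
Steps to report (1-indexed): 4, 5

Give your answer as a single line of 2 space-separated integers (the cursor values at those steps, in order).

Answer: 7 70

Derivation:
After 1 (delete_current): list=[8, 1, 7, 6, 4] cursor@8
After 2 (delete_current): list=[1, 7, 6, 4] cursor@1
After 3 (next): list=[1, 7, 6, 4] cursor@7
After 4 (insert_after(70)): list=[1, 7, 70, 6, 4] cursor@7
After 5 (delete_current): list=[1, 70, 6, 4] cursor@70
After 6 (insert_after(11)): list=[1, 70, 11, 6, 4] cursor@70
After 7 (delete_current): list=[1, 11, 6, 4] cursor@11
After 8 (prev): list=[1, 11, 6, 4] cursor@1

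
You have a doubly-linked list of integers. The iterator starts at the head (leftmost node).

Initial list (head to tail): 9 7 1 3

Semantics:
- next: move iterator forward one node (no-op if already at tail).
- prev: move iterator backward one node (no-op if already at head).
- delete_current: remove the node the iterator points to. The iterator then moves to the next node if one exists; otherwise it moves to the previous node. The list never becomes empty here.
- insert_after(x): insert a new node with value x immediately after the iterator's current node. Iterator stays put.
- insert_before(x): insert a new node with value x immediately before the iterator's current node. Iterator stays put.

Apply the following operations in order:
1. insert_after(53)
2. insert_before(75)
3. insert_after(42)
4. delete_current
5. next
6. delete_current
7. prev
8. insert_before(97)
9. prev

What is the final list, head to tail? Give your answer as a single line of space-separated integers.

Answer: 75 97 42 7 1 3

Derivation:
After 1 (insert_after(53)): list=[9, 53, 7, 1, 3] cursor@9
After 2 (insert_before(75)): list=[75, 9, 53, 7, 1, 3] cursor@9
After 3 (insert_after(42)): list=[75, 9, 42, 53, 7, 1, 3] cursor@9
After 4 (delete_current): list=[75, 42, 53, 7, 1, 3] cursor@42
After 5 (next): list=[75, 42, 53, 7, 1, 3] cursor@53
After 6 (delete_current): list=[75, 42, 7, 1, 3] cursor@7
After 7 (prev): list=[75, 42, 7, 1, 3] cursor@42
After 8 (insert_before(97)): list=[75, 97, 42, 7, 1, 3] cursor@42
After 9 (prev): list=[75, 97, 42, 7, 1, 3] cursor@97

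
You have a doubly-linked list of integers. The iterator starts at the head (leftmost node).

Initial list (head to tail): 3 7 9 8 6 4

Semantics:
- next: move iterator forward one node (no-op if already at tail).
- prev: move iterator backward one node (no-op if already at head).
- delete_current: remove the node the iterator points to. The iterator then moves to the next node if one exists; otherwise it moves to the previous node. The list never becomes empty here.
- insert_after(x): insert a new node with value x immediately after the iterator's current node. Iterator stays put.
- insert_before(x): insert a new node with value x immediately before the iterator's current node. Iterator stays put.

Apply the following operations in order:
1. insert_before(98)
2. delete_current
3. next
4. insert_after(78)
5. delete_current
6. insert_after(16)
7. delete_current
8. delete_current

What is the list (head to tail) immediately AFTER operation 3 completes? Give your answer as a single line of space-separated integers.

After 1 (insert_before(98)): list=[98, 3, 7, 9, 8, 6, 4] cursor@3
After 2 (delete_current): list=[98, 7, 9, 8, 6, 4] cursor@7
After 3 (next): list=[98, 7, 9, 8, 6, 4] cursor@9

Answer: 98 7 9 8 6 4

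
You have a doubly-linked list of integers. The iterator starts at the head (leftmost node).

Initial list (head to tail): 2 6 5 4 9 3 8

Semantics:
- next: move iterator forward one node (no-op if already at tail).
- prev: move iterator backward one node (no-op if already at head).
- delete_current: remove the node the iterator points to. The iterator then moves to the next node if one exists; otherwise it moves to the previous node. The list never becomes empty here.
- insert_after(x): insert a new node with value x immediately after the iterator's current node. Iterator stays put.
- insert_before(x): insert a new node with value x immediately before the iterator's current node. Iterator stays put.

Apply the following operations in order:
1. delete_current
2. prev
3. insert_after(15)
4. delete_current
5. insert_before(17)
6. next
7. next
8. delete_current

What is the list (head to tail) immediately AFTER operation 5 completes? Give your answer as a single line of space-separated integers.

After 1 (delete_current): list=[6, 5, 4, 9, 3, 8] cursor@6
After 2 (prev): list=[6, 5, 4, 9, 3, 8] cursor@6
After 3 (insert_after(15)): list=[6, 15, 5, 4, 9, 3, 8] cursor@6
After 4 (delete_current): list=[15, 5, 4, 9, 3, 8] cursor@15
After 5 (insert_before(17)): list=[17, 15, 5, 4, 9, 3, 8] cursor@15

Answer: 17 15 5 4 9 3 8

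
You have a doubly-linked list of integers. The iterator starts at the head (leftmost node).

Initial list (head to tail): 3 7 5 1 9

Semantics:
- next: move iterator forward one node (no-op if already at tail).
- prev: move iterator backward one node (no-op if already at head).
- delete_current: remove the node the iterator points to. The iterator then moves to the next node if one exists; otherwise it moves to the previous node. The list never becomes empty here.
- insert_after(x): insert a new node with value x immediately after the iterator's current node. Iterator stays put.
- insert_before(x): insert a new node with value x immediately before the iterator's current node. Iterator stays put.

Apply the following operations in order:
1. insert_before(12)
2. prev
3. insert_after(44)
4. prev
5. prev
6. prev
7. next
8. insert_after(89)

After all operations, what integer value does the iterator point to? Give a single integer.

Answer: 44

Derivation:
After 1 (insert_before(12)): list=[12, 3, 7, 5, 1, 9] cursor@3
After 2 (prev): list=[12, 3, 7, 5, 1, 9] cursor@12
After 3 (insert_after(44)): list=[12, 44, 3, 7, 5, 1, 9] cursor@12
After 4 (prev): list=[12, 44, 3, 7, 5, 1, 9] cursor@12
After 5 (prev): list=[12, 44, 3, 7, 5, 1, 9] cursor@12
After 6 (prev): list=[12, 44, 3, 7, 5, 1, 9] cursor@12
After 7 (next): list=[12, 44, 3, 7, 5, 1, 9] cursor@44
After 8 (insert_after(89)): list=[12, 44, 89, 3, 7, 5, 1, 9] cursor@44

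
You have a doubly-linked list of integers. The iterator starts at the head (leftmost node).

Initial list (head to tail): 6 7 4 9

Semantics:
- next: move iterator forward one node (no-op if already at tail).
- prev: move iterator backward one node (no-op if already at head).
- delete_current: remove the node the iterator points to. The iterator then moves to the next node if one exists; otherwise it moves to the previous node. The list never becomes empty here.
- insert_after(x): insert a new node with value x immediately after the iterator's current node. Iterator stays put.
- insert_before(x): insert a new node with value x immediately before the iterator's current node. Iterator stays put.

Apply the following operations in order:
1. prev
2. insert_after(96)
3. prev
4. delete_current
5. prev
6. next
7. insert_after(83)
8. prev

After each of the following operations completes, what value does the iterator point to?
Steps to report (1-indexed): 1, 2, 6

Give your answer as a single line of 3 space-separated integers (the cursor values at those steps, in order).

Answer: 6 6 7

Derivation:
After 1 (prev): list=[6, 7, 4, 9] cursor@6
After 2 (insert_after(96)): list=[6, 96, 7, 4, 9] cursor@6
After 3 (prev): list=[6, 96, 7, 4, 9] cursor@6
After 4 (delete_current): list=[96, 7, 4, 9] cursor@96
After 5 (prev): list=[96, 7, 4, 9] cursor@96
After 6 (next): list=[96, 7, 4, 9] cursor@7
After 7 (insert_after(83)): list=[96, 7, 83, 4, 9] cursor@7
After 8 (prev): list=[96, 7, 83, 4, 9] cursor@96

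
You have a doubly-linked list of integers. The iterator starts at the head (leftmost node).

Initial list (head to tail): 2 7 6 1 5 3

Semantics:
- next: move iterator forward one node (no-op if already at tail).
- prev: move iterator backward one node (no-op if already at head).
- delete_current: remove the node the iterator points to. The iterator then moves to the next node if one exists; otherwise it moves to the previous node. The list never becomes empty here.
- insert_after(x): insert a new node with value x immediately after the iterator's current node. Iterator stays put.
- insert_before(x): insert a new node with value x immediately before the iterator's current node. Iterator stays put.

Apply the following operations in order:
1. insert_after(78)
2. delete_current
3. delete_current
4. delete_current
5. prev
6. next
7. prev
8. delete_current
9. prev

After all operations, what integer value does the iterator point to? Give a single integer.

After 1 (insert_after(78)): list=[2, 78, 7, 6, 1, 5, 3] cursor@2
After 2 (delete_current): list=[78, 7, 6, 1, 5, 3] cursor@78
After 3 (delete_current): list=[7, 6, 1, 5, 3] cursor@7
After 4 (delete_current): list=[6, 1, 5, 3] cursor@6
After 5 (prev): list=[6, 1, 5, 3] cursor@6
After 6 (next): list=[6, 1, 5, 3] cursor@1
After 7 (prev): list=[6, 1, 5, 3] cursor@6
After 8 (delete_current): list=[1, 5, 3] cursor@1
After 9 (prev): list=[1, 5, 3] cursor@1

Answer: 1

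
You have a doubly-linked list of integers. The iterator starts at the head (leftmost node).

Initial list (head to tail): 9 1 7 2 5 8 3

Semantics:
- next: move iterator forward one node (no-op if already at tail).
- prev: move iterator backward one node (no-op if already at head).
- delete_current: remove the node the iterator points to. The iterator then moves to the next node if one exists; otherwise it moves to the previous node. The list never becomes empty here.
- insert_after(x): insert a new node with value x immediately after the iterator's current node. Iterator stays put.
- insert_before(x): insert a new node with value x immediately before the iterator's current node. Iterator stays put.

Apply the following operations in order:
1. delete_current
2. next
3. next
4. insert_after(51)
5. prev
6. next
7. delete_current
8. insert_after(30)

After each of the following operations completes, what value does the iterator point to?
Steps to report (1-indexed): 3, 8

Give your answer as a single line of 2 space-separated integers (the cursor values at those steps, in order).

Answer: 2 51

Derivation:
After 1 (delete_current): list=[1, 7, 2, 5, 8, 3] cursor@1
After 2 (next): list=[1, 7, 2, 5, 8, 3] cursor@7
After 3 (next): list=[1, 7, 2, 5, 8, 3] cursor@2
After 4 (insert_after(51)): list=[1, 7, 2, 51, 5, 8, 3] cursor@2
After 5 (prev): list=[1, 7, 2, 51, 5, 8, 3] cursor@7
After 6 (next): list=[1, 7, 2, 51, 5, 8, 3] cursor@2
After 7 (delete_current): list=[1, 7, 51, 5, 8, 3] cursor@51
After 8 (insert_after(30)): list=[1, 7, 51, 30, 5, 8, 3] cursor@51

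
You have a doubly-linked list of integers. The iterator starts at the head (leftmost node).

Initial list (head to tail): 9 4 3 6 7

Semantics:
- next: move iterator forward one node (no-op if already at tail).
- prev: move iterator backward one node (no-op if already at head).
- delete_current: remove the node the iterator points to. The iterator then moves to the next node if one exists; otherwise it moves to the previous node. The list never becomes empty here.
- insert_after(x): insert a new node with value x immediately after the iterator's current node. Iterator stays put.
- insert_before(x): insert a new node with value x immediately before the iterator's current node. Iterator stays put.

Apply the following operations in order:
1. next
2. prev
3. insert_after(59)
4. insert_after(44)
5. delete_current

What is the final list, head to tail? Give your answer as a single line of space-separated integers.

After 1 (next): list=[9, 4, 3, 6, 7] cursor@4
After 2 (prev): list=[9, 4, 3, 6, 7] cursor@9
After 3 (insert_after(59)): list=[9, 59, 4, 3, 6, 7] cursor@9
After 4 (insert_after(44)): list=[9, 44, 59, 4, 3, 6, 7] cursor@9
After 5 (delete_current): list=[44, 59, 4, 3, 6, 7] cursor@44

Answer: 44 59 4 3 6 7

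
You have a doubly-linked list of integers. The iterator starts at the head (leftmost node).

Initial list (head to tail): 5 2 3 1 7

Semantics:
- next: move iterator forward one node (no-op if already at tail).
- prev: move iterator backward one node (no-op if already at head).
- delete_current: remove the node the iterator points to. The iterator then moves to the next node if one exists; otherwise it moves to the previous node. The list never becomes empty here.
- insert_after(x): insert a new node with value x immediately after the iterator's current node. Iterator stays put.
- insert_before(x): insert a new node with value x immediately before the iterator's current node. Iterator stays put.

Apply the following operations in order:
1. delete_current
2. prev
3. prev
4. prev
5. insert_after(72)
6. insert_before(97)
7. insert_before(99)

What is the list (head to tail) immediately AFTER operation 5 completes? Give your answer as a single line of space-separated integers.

Answer: 2 72 3 1 7

Derivation:
After 1 (delete_current): list=[2, 3, 1, 7] cursor@2
After 2 (prev): list=[2, 3, 1, 7] cursor@2
After 3 (prev): list=[2, 3, 1, 7] cursor@2
After 4 (prev): list=[2, 3, 1, 7] cursor@2
After 5 (insert_after(72)): list=[2, 72, 3, 1, 7] cursor@2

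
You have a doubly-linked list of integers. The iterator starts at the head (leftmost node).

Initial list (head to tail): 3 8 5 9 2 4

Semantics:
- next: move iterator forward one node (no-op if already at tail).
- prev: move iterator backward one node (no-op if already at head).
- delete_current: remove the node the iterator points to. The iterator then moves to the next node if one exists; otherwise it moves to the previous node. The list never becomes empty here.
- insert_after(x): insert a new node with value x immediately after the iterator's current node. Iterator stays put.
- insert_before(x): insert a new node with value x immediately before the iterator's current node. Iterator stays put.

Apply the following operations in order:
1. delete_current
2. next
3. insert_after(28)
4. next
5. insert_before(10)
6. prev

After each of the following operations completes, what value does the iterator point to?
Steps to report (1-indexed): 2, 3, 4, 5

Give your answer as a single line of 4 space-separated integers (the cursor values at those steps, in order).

After 1 (delete_current): list=[8, 5, 9, 2, 4] cursor@8
After 2 (next): list=[8, 5, 9, 2, 4] cursor@5
After 3 (insert_after(28)): list=[8, 5, 28, 9, 2, 4] cursor@5
After 4 (next): list=[8, 5, 28, 9, 2, 4] cursor@28
After 5 (insert_before(10)): list=[8, 5, 10, 28, 9, 2, 4] cursor@28
After 6 (prev): list=[8, 5, 10, 28, 9, 2, 4] cursor@10

Answer: 5 5 28 28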